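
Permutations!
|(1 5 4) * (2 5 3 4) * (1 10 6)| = |(1 3 4 10 6)(2 5)| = 10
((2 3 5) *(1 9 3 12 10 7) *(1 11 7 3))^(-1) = (1 9)(2 5 3 10 12)(7 11)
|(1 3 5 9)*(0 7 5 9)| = |(0 7 5)(1 3 9)| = 3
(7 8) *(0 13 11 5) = (0 13 11 5)(7 8) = [13, 1, 2, 3, 4, 0, 6, 8, 7, 9, 10, 5, 12, 11]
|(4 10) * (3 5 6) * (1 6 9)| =|(1 6 3 5 9)(4 10)| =10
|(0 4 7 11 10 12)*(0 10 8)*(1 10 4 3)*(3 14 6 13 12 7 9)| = |(0 14 6 13 12 4 9 3 1 10 7 11 8)| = 13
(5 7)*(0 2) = [2, 1, 0, 3, 4, 7, 6, 5] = (0 2)(5 7)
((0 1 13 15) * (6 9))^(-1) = ((0 1 13 15)(6 9))^(-1) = (0 15 13 1)(6 9)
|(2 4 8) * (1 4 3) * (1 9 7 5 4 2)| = |(1 2 3 9 7 5 4 8)| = 8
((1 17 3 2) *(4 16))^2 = (1 3)(2 17)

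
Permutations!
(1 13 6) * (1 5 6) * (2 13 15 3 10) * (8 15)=(1 8 15 3 10 2 13)(5 6)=[0, 8, 13, 10, 4, 6, 5, 7, 15, 9, 2, 11, 12, 1, 14, 3]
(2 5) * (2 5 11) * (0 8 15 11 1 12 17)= (0 8 15 11 2 1 12 17)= [8, 12, 1, 3, 4, 5, 6, 7, 15, 9, 10, 2, 17, 13, 14, 11, 16, 0]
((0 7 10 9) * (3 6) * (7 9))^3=((0 9)(3 6)(7 10))^3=(0 9)(3 6)(7 10)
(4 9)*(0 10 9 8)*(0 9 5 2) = (0 10 5 2)(4 8 9) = [10, 1, 0, 3, 8, 2, 6, 7, 9, 4, 5]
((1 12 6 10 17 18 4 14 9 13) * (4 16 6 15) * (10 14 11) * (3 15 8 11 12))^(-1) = ((1 3 15 4 12 8 11 10 17 18 16 6 14 9 13))^(-1) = (1 13 9 14 6 16 18 17 10 11 8 12 4 15 3)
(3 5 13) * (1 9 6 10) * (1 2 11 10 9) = [0, 1, 11, 5, 4, 13, 9, 7, 8, 6, 2, 10, 12, 3] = (2 11 10)(3 5 13)(6 9)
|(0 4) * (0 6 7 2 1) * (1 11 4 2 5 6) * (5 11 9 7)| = 14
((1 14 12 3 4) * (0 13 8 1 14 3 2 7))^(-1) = ((0 13 8 1 3 4 14 12 2 7))^(-1) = (0 7 2 12 14 4 3 1 8 13)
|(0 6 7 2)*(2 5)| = 5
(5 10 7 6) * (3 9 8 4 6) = (3 9 8 4 6 5 10 7) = [0, 1, 2, 9, 6, 10, 5, 3, 4, 8, 7]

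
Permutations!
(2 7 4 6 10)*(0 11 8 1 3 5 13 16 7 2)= (0 11 8 1 3 5 13 16 7 4 6 10)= [11, 3, 2, 5, 6, 13, 10, 4, 1, 9, 0, 8, 12, 16, 14, 15, 7]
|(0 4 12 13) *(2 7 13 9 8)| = 8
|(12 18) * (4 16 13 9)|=|(4 16 13 9)(12 18)|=4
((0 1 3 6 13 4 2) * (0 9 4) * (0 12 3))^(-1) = ((0 1)(2 9 4)(3 6 13 12))^(-1) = (0 1)(2 4 9)(3 12 13 6)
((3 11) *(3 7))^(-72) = (11)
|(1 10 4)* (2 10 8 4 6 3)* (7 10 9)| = 6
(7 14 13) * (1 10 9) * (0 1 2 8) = [1, 10, 8, 3, 4, 5, 6, 14, 0, 2, 9, 11, 12, 7, 13] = (0 1 10 9 2 8)(7 14 13)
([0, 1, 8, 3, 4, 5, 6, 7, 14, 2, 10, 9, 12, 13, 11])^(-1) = (2 9 11 14 8)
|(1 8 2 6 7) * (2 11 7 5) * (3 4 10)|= 12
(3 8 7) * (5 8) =(3 5 8 7) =[0, 1, 2, 5, 4, 8, 6, 3, 7]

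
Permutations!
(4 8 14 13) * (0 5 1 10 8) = [5, 10, 2, 3, 0, 1, 6, 7, 14, 9, 8, 11, 12, 4, 13] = (0 5 1 10 8 14 13 4)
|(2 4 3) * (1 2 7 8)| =6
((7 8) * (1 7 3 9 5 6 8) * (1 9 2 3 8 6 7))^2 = ((2 3)(5 7 9))^2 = (5 9 7)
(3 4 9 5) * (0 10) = (0 10)(3 4 9 5) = [10, 1, 2, 4, 9, 3, 6, 7, 8, 5, 0]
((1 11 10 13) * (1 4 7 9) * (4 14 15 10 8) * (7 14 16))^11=((1 11 8 4 14 15 10 13 16 7 9))^11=(16)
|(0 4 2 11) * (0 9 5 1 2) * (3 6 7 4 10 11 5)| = |(0 10 11 9 3 6 7 4)(1 2 5)| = 24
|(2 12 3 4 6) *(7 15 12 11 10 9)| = 10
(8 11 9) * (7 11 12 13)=[0, 1, 2, 3, 4, 5, 6, 11, 12, 8, 10, 9, 13, 7]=(7 11 9 8 12 13)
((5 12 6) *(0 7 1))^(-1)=(0 1 7)(5 6 12)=((0 7 1)(5 12 6))^(-1)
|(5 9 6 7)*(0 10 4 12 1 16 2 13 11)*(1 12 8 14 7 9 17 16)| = 12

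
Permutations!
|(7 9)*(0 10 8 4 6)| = 10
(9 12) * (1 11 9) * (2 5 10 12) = [0, 11, 5, 3, 4, 10, 6, 7, 8, 2, 12, 9, 1] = (1 11 9 2 5 10 12)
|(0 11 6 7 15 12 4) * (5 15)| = 8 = |(0 11 6 7 5 15 12 4)|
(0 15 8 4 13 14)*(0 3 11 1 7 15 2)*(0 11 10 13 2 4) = (0 4 2 11 1 7 15 8)(3 10 13 14) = [4, 7, 11, 10, 2, 5, 6, 15, 0, 9, 13, 1, 12, 14, 3, 8]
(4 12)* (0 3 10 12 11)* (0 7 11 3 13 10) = (0 13 10 12 4 3)(7 11) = [13, 1, 2, 0, 3, 5, 6, 11, 8, 9, 12, 7, 4, 10]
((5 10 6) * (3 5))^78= ((3 5 10 6))^78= (3 10)(5 6)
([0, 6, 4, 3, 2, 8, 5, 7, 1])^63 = (1 8 5 6)(2 4)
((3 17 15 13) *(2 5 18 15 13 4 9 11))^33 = (2 9 15 5 11 4 18)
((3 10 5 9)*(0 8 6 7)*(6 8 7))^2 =((0 7)(3 10 5 9))^2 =(3 5)(9 10)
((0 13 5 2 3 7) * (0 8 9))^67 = (0 2 8 13 3 9 5 7)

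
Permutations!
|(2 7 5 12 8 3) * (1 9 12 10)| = 9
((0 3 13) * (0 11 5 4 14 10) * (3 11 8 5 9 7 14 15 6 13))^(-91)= ((0 11 9 7 14 10)(4 15 6 13 8 5))^(-91)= (0 10 14 7 9 11)(4 5 8 13 6 15)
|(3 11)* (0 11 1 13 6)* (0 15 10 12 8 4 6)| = 30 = |(0 11 3 1 13)(4 6 15 10 12 8)|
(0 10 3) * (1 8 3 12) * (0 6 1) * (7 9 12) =[10, 8, 2, 6, 4, 5, 1, 9, 3, 12, 7, 11, 0] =(0 10 7 9 12)(1 8 3 6)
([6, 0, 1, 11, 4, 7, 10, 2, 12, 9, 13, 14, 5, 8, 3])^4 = (0 8 2 10 5)(1 13 7 6 12)(3 11 14)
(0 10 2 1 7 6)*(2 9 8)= (0 10 9 8 2 1 7 6)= [10, 7, 1, 3, 4, 5, 0, 6, 2, 8, 9]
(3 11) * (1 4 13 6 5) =(1 4 13 6 5)(3 11) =[0, 4, 2, 11, 13, 1, 5, 7, 8, 9, 10, 3, 12, 6]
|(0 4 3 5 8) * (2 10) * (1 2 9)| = |(0 4 3 5 8)(1 2 10 9)| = 20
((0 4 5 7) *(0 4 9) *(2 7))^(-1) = ((0 9)(2 7 4 5))^(-1) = (0 9)(2 5 4 7)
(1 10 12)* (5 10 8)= (1 8 5 10 12)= [0, 8, 2, 3, 4, 10, 6, 7, 5, 9, 12, 11, 1]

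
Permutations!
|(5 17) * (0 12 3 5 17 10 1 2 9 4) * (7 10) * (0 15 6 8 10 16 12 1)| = 45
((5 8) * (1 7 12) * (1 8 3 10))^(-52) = (1 5 7 3 12 10 8) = ((1 7 12 8 5 3 10))^(-52)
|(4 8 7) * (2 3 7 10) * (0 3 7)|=10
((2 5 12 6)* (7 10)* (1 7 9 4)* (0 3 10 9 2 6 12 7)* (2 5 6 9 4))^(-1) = (12)(0 1 4 7 5 10 3)(2 9 6)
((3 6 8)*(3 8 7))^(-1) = ((8)(3 6 7))^(-1) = (8)(3 7 6)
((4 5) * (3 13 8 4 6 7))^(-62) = ((3 13 8 4 5 6 7))^(-62) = (3 13 8 4 5 6 7)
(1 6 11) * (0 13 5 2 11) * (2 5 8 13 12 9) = [12, 6, 11, 3, 4, 5, 0, 7, 13, 2, 10, 1, 9, 8] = (0 12 9 2 11 1 6)(8 13)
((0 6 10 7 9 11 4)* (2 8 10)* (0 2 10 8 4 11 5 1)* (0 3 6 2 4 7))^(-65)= (11)(0 6 1 9 2 10 3 5 7)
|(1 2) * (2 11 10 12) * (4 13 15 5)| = |(1 11 10 12 2)(4 13 15 5)| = 20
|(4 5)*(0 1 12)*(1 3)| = 4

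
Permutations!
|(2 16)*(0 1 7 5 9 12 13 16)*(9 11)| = 10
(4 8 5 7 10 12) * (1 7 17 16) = (1 7 10 12 4 8 5 17 16) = [0, 7, 2, 3, 8, 17, 6, 10, 5, 9, 12, 11, 4, 13, 14, 15, 1, 16]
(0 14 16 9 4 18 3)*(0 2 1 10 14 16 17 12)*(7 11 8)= (0 16 9 4 18 3 2 1 10 14 17 12)(7 11 8)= [16, 10, 1, 2, 18, 5, 6, 11, 7, 4, 14, 8, 0, 13, 17, 15, 9, 12, 3]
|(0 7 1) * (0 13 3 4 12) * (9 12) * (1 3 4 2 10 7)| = 12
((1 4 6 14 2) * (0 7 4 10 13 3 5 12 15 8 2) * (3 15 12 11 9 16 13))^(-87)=(0 6 7 14 4)(1 10 3 5 11 9 16 13 15 8 2)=((0 7 4 6 14)(1 10 3 5 11 9 16 13 15 8 2))^(-87)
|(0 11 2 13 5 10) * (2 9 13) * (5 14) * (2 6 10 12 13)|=12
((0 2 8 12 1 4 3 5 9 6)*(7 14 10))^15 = (14)(0 4)(1 6)(2 3)(5 8)(9 12)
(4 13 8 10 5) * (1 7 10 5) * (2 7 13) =(1 13 8 5 4 2 7 10) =[0, 13, 7, 3, 2, 4, 6, 10, 5, 9, 1, 11, 12, 8]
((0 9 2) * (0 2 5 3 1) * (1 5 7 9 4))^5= ((0 4 1)(3 5)(7 9))^5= (0 1 4)(3 5)(7 9)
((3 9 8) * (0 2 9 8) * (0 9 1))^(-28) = (9)(0 1 2)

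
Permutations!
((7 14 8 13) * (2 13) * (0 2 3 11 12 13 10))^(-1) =((0 2 10)(3 11 12 13 7 14 8))^(-1) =(0 10 2)(3 8 14 7 13 12 11)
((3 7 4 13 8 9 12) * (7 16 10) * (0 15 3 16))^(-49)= (0 3 15)(4 7 10 16 12 9 8 13)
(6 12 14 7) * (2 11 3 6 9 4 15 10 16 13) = (2 11 3 6 12 14 7 9 4 15 10 16 13) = [0, 1, 11, 6, 15, 5, 12, 9, 8, 4, 16, 3, 14, 2, 7, 10, 13]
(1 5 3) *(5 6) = [0, 6, 2, 1, 4, 3, 5] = (1 6 5 3)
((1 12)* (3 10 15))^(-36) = ((1 12)(3 10 15))^(-36) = (15)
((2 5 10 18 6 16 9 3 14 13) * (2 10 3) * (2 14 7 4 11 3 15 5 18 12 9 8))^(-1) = ((2 18 6 16 8)(3 7 4 11)(5 15)(9 14 13 10 12))^(-1) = (2 8 16 6 18)(3 11 4 7)(5 15)(9 12 10 13 14)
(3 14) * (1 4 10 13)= [0, 4, 2, 14, 10, 5, 6, 7, 8, 9, 13, 11, 12, 1, 3]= (1 4 10 13)(3 14)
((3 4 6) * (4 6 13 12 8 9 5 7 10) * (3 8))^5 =(3 7)(4 8)(5 12)(6 10)(9 13)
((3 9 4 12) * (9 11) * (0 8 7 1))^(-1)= (0 1 7 8)(3 12 4 9 11)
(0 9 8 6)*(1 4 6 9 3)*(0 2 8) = (0 3 1 4 6 2 8 9) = [3, 4, 8, 1, 6, 5, 2, 7, 9, 0]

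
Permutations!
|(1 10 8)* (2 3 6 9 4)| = 15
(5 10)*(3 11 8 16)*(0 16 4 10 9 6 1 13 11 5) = [16, 13, 2, 5, 10, 9, 1, 7, 4, 6, 0, 8, 12, 11, 14, 15, 3] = (0 16 3 5 9 6 1 13 11 8 4 10)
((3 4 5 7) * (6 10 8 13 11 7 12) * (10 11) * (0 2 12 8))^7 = (0 4 12 8 11 10 3 2 5 6 13 7)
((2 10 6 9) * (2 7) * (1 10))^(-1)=(1 2 7 9 6 10)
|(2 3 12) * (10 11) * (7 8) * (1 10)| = 6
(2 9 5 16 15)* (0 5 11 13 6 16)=(0 5)(2 9 11 13 6 16 15)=[5, 1, 9, 3, 4, 0, 16, 7, 8, 11, 10, 13, 12, 6, 14, 2, 15]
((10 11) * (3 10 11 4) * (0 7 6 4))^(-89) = (11)(0 7 6 4 3 10)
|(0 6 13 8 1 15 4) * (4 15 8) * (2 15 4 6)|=4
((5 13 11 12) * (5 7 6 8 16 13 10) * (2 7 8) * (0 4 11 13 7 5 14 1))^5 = (0 16 10 11 6 1 8 5 4 7 14 12 2)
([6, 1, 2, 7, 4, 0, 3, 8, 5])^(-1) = (0 5 8 7 3 6)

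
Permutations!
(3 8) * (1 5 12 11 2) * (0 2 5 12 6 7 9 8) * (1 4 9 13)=(0 2 4 9 8 3)(1 12 11 5 6 7 13)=[2, 12, 4, 0, 9, 6, 7, 13, 3, 8, 10, 5, 11, 1]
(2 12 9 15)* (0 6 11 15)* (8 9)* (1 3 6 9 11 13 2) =[9, 3, 12, 6, 4, 5, 13, 7, 11, 0, 10, 15, 8, 2, 14, 1] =(0 9)(1 3 6 13 2 12 8 11 15)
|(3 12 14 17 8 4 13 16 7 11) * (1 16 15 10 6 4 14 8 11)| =|(1 16 7)(3 12 8 14 17 11)(4 13 15 10 6)| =30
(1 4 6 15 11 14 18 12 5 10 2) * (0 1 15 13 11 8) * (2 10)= [1, 4, 15, 3, 6, 2, 13, 7, 0, 9, 10, 14, 5, 11, 18, 8, 16, 17, 12]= (0 1 4 6 13 11 14 18 12 5 2 15 8)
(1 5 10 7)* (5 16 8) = (1 16 8 5 10 7) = [0, 16, 2, 3, 4, 10, 6, 1, 5, 9, 7, 11, 12, 13, 14, 15, 8]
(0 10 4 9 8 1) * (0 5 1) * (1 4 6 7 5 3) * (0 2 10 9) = (0 9 8 2 10 6 7 5 4)(1 3) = [9, 3, 10, 1, 0, 4, 7, 5, 2, 8, 6]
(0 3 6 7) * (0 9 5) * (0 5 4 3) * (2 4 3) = (2 4)(3 6 7 9) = [0, 1, 4, 6, 2, 5, 7, 9, 8, 3]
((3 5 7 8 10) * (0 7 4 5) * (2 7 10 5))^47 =(0 3 10)(2 8 4 7 5)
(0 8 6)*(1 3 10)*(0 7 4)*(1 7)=(0 8 6 1 3 10 7 4)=[8, 3, 2, 10, 0, 5, 1, 4, 6, 9, 7]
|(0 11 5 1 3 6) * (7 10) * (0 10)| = 8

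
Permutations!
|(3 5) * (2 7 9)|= |(2 7 9)(3 5)|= 6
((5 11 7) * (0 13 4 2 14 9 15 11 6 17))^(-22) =((0 13 4 2 14 9 15 11 7 5 6 17))^(-22) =(0 4 14 15 7 6)(2 9 11 5 17 13)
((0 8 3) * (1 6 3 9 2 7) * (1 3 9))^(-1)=(0 3 7 2 9 6 1 8)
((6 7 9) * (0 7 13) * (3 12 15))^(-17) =(0 6 7 13 9)(3 12 15)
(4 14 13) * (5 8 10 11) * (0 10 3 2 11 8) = [10, 1, 11, 2, 14, 0, 6, 7, 3, 9, 8, 5, 12, 4, 13] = (0 10 8 3 2 11 5)(4 14 13)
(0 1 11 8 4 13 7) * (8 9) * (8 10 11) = (0 1 8 4 13 7)(9 10 11) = [1, 8, 2, 3, 13, 5, 6, 0, 4, 10, 11, 9, 12, 7]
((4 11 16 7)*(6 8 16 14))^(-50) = ((4 11 14 6 8 16 7))^(-50) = (4 7 16 8 6 14 11)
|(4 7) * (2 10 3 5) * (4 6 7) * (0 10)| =|(0 10 3 5 2)(6 7)| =10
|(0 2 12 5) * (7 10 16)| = |(0 2 12 5)(7 10 16)| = 12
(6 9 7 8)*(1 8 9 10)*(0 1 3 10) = (0 1 8 6)(3 10)(7 9) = [1, 8, 2, 10, 4, 5, 0, 9, 6, 7, 3]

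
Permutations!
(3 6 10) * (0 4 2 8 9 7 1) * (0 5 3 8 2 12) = (0 4 12)(1 5 3 6 10 8 9 7) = [4, 5, 2, 6, 12, 3, 10, 1, 9, 7, 8, 11, 0]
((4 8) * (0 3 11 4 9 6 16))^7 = (0 16 6 9 8 4 11 3)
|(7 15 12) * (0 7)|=|(0 7 15 12)|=4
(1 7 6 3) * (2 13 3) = (1 7 6 2 13 3) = [0, 7, 13, 1, 4, 5, 2, 6, 8, 9, 10, 11, 12, 3]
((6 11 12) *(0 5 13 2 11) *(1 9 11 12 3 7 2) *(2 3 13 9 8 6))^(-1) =((0 5 9 11 13 1 8 6)(2 12)(3 7))^(-1) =(0 6 8 1 13 11 9 5)(2 12)(3 7)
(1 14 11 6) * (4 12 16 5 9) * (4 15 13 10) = (1 14 11 6)(4 12 16 5 9 15 13 10) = [0, 14, 2, 3, 12, 9, 1, 7, 8, 15, 4, 6, 16, 10, 11, 13, 5]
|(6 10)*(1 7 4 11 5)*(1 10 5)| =12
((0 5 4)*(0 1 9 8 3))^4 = (0 9 5 8 4 3 1)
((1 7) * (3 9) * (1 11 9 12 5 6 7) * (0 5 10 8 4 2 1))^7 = ((0 5 6 7 11 9 3 12 10 8 4 2 1))^7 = (0 12 5 10 6 8 7 4 11 2 9 1 3)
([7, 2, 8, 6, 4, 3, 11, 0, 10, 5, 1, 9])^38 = (1 8)(2 10)(3 9 6 5 11)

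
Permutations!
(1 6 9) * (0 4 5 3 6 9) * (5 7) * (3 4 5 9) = (0 5 4 7 9 1 3 6) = [5, 3, 2, 6, 7, 4, 0, 9, 8, 1]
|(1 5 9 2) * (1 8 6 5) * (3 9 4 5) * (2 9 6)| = 2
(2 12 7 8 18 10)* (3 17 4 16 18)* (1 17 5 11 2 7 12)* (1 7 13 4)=[0, 17, 7, 5, 16, 11, 6, 8, 3, 9, 13, 2, 12, 4, 14, 15, 18, 1, 10]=(1 17)(2 7 8 3 5 11)(4 16 18 10 13)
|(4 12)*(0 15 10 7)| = |(0 15 10 7)(4 12)| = 4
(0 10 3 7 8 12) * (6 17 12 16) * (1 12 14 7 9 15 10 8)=(0 8 16 6 17 14 7 1 12)(3 9 15 10)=[8, 12, 2, 9, 4, 5, 17, 1, 16, 15, 3, 11, 0, 13, 7, 10, 6, 14]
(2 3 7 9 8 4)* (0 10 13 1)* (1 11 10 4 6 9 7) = (0 4 2 3 1)(6 9 8)(10 13 11) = [4, 0, 3, 1, 2, 5, 9, 7, 6, 8, 13, 10, 12, 11]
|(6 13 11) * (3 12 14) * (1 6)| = 12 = |(1 6 13 11)(3 12 14)|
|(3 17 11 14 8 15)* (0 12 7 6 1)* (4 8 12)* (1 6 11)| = 28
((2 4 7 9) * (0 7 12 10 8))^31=(0 8 10 12 4 2 9 7)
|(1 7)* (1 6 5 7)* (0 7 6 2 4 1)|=10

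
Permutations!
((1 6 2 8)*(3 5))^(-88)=(8)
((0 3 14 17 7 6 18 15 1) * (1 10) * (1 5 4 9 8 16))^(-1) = (0 1 16 8 9 4 5 10 15 18 6 7 17 14 3) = ((0 3 14 17 7 6 18 15 10 5 4 9 8 16 1))^(-1)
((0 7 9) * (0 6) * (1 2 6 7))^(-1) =((0 1 2 6)(7 9))^(-1) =(0 6 2 1)(7 9)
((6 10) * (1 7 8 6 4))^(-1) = ((1 7 8 6 10 4))^(-1) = (1 4 10 6 8 7)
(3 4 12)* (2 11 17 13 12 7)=[0, 1, 11, 4, 7, 5, 6, 2, 8, 9, 10, 17, 3, 12, 14, 15, 16, 13]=(2 11 17 13 12 3 4 7)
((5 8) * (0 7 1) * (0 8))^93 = (0 8 7 5 1)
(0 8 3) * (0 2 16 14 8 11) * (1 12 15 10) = [11, 12, 16, 2, 4, 5, 6, 7, 3, 9, 1, 0, 15, 13, 8, 10, 14] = (0 11)(1 12 15 10)(2 16 14 8 3)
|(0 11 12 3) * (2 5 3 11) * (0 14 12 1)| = |(0 2 5 3 14 12 11 1)| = 8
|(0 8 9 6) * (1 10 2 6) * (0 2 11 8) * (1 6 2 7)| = |(1 10 11 8 9 6 7)| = 7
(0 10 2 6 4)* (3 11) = (0 10 2 6 4)(3 11) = [10, 1, 6, 11, 0, 5, 4, 7, 8, 9, 2, 3]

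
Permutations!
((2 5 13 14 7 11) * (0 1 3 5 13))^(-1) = ((0 1 3 5)(2 13 14 7 11))^(-1) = (0 5 3 1)(2 11 7 14 13)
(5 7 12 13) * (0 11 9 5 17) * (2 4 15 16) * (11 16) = (0 16 2 4 15 11 9 5 7 12 13 17) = [16, 1, 4, 3, 15, 7, 6, 12, 8, 5, 10, 9, 13, 17, 14, 11, 2, 0]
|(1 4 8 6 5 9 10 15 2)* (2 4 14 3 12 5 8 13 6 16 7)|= |(1 14 3 12 5 9 10 15 4 13 6 8 16 7 2)|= 15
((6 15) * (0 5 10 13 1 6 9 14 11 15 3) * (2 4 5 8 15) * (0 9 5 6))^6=(0 1 13 10 5 15 8)(2 11 14 9 3 6 4)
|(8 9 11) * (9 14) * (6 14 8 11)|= |(6 14 9)|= 3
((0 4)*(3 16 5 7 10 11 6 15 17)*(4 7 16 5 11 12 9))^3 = ((0 7 10 12 9 4)(3 5 16 11 6 15 17))^3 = (0 12)(3 11 17 16 15 5 6)(4 10)(7 9)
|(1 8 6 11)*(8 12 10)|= |(1 12 10 8 6 11)|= 6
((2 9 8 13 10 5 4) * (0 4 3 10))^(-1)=(0 13 8 9 2 4)(3 5 10)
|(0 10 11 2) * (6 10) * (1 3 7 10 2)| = 15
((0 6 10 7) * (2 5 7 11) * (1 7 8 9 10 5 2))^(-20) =(0 1 10 8 6 7 11 9 5) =((0 6 5 8 9 10 11 1 7))^(-20)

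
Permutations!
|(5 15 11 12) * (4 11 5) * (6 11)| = 4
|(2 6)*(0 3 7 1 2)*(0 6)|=5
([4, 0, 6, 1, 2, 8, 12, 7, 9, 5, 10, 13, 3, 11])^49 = (5 8 9)(11 13)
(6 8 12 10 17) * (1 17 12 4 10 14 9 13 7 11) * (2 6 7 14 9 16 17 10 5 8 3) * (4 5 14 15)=(1 10 12 9 13 15 4 14 16 17 7 11)(2 6 3)(5 8)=[0, 10, 6, 2, 14, 8, 3, 11, 5, 13, 12, 1, 9, 15, 16, 4, 17, 7]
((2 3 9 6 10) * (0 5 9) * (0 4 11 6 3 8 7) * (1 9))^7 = ((0 5 1 9 3 4 11 6 10 2 8 7))^7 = (0 6 1 2 3 7 11 5 10 9 8 4)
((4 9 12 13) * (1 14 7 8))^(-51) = ((1 14 7 8)(4 9 12 13))^(-51) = (1 14 7 8)(4 9 12 13)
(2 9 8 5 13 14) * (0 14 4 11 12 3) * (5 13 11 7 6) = [14, 1, 9, 0, 7, 11, 5, 6, 13, 8, 10, 12, 3, 4, 2] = (0 14 2 9 8 13 4 7 6 5 11 12 3)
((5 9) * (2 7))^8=(9)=((2 7)(5 9))^8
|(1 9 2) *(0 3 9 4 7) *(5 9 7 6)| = 6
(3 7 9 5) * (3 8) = [0, 1, 2, 7, 4, 8, 6, 9, 3, 5] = (3 7 9 5 8)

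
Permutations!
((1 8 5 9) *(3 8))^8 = (1 5 3 9 8)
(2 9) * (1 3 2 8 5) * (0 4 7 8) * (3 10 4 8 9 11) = (0 8 5 1 10 4 7 9)(2 11 3) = [8, 10, 11, 2, 7, 1, 6, 9, 5, 0, 4, 3]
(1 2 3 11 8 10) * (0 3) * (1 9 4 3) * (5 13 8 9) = [1, 2, 0, 11, 3, 13, 6, 7, 10, 4, 5, 9, 12, 8] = (0 1 2)(3 11 9 4)(5 13 8 10)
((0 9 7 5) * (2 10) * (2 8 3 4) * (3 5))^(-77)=((0 9 7 3 4 2 10 8 5))^(-77)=(0 4 5 3 8 7 10 9 2)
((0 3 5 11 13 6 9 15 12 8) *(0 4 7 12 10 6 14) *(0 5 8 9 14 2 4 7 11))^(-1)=(0 5 14 6 10 15 9 12 7 8 3)(2 13 11 4)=((0 3 8 7 12 9 15 10 6 14 5)(2 4 11 13))^(-1)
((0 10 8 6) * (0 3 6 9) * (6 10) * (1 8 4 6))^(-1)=((0 1 8 9)(3 10 4 6))^(-1)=(0 9 8 1)(3 6 4 10)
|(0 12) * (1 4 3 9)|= 4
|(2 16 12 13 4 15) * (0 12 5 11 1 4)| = |(0 12 13)(1 4 15 2 16 5 11)| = 21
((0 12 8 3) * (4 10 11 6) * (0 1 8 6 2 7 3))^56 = (0 12 6 4 10 11 2 7 3 1 8)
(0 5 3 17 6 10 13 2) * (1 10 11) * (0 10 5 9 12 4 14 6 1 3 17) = (0 9 12 4 14 6 11 3)(1 5 17)(2 10 13) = [9, 5, 10, 0, 14, 17, 11, 7, 8, 12, 13, 3, 4, 2, 6, 15, 16, 1]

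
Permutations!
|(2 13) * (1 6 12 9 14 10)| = 6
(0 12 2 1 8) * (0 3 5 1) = (0 12 2)(1 8 3 5) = [12, 8, 0, 5, 4, 1, 6, 7, 3, 9, 10, 11, 2]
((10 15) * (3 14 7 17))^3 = (3 17 7 14)(10 15)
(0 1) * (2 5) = (0 1)(2 5) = [1, 0, 5, 3, 4, 2]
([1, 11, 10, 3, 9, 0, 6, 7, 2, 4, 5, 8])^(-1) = (0 5 10 2 8 11 1)(4 9)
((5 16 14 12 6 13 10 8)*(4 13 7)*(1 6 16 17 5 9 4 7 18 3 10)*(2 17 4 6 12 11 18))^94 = (1 4 17 6 8 3 11 16)(2 9 10 18 14 12 13 5)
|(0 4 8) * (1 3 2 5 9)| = |(0 4 8)(1 3 2 5 9)| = 15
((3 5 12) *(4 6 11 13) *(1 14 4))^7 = ((1 14 4 6 11 13)(3 5 12))^7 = (1 14 4 6 11 13)(3 5 12)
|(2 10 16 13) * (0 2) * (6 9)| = |(0 2 10 16 13)(6 9)| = 10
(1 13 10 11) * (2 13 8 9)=[0, 8, 13, 3, 4, 5, 6, 7, 9, 2, 11, 1, 12, 10]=(1 8 9 2 13 10 11)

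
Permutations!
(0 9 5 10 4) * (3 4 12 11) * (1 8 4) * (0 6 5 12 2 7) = (0 9 12 11 3 1 8 4 6 5 10 2 7) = [9, 8, 7, 1, 6, 10, 5, 0, 4, 12, 2, 3, 11]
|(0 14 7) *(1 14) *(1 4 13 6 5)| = 8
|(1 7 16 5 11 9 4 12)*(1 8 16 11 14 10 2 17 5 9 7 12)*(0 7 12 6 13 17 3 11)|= |(0 7)(1 6 13 17 5 14 10 2 3 11 12 8 16 9 4)|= 30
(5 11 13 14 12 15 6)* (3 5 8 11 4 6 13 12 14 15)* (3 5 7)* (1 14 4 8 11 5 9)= [0, 14, 2, 7, 6, 8, 11, 3, 5, 1, 10, 12, 9, 15, 4, 13]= (1 14 4 6 11 12 9)(3 7)(5 8)(13 15)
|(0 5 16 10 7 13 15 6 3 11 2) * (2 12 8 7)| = |(0 5 16 10 2)(3 11 12 8 7 13 15 6)| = 40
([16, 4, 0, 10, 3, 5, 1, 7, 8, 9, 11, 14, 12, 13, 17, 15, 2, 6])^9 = (1 4 3 10 11 14 17 6)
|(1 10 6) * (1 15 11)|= |(1 10 6 15 11)|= 5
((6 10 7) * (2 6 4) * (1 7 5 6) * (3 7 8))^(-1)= (1 2 4 7 3 8)(5 10 6)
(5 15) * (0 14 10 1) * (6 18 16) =[14, 0, 2, 3, 4, 15, 18, 7, 8, 9, 1, 11, 12, 13, 10, 5, 6, 17, 16] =(0 14 10 1)(5 15)(6 18 16)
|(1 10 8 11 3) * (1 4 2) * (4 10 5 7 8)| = 9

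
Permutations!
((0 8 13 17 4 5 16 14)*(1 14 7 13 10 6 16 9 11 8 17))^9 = (0 16 9 14 6 5 1 10 4 13 8 17 7 11)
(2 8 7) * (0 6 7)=[6, 1, 8, 3, 4, 5, 7, 2, 0]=(0 6 7 2 8)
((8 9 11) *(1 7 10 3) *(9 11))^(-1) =((1 7 10 3)(8 11))^(-1) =(1 3 10 7)(8 11)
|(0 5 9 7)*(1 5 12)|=6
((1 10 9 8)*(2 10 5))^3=(1 10)(2 8)(5 9)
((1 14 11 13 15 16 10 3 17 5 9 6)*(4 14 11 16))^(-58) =((1 11 13 15 4 14 16 10 3 17 5 9 6))^(-58) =(1 10 11 3 13 17 15 5 4 9 14 6 16)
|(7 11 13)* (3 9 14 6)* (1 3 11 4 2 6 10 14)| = |(1 3 9)(2 6 11 13 7 4)(10 14)| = 6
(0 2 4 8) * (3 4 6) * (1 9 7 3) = [2, 9, 6, 4, 8, 5, 1, 3, 0, 7] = (0 2 6 1 9 7 3 4 8)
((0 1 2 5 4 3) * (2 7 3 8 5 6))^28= ((0 1 7 3)(2 6)(4 8 5))^28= (4 8 5)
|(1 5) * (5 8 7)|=|(1 8 7 5)|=4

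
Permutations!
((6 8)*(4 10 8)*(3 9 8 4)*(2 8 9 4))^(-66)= (10)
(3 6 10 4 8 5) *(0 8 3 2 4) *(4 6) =(0 8 5 2 6 10)(3 4) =[8, 1, 6, 4, 3, 2, 10, 7, 5, 9, 0]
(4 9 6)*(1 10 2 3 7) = (1 10 2 3 7)(4 9 6) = [0, 10, 3, 7, 9, 5, 4, 1, 8, 6, 2]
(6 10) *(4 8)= (4 8)(6 10)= [0, 1, 2, 3, 8, 5, 10, 7, 4, 9, 6]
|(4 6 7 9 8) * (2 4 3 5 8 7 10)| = 12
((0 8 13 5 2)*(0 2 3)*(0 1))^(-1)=(0 1 3 5 13 8)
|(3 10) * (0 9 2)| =|(0 9 2)(3 10)| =6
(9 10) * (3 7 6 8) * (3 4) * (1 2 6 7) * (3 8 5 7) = (1 2 6 5 7 3)(4 8)(9 10) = [0, 2, 6, 1, 8, 7, 5, 3, 4, 10, 9]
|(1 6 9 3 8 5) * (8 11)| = |(1 6 9 3 11 8 5)| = 7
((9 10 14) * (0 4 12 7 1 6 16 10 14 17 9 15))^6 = (0 16)(1 14)(4 10)(6 15)(7 9)(12 17)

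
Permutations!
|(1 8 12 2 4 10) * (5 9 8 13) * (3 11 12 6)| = 12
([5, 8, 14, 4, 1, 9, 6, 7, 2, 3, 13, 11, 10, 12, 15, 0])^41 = [5, 8, 14, 4, 1, 9, 6, 7, 2, 3, 12, 11, 13, 10, 15, 0]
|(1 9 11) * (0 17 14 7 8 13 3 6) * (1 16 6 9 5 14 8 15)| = |(0 17 8 13 3 9 11 16 6)(1 5 14 7 15)| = 45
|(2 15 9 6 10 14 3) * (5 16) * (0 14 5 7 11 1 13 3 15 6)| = |(0 14 15 9)(1 13 3 2 6 10 5 16 7 11)| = 20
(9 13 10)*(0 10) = (0 10 9 13) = [10, 1, 2, 3, 4, 5, 6, 7, 8, 13, 9, 11, 12, 0]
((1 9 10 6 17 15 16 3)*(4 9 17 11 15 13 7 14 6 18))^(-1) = (1 3 16 15 11 6 14 7 13 17)(4 18 10 9)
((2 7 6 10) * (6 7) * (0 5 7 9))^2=((0 5 7 9)(2 6 10))^2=(0 7)(2 10 6)(5 9)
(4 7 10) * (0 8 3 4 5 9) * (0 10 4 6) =[8, 1, 2, 6, 7, 9, 0, 4, 3, 10, 5] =(0 8 3 6)(4 7)(5 9 10)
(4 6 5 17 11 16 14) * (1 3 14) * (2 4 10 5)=[0, 3, 4, 14, 6, 17, 2, 7, 8, 9, 5, 16, 12, 13, 10, 15, 1, 11]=(1 3 14 10 5 17 11 16)(2 4 6)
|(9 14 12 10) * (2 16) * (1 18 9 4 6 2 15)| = 11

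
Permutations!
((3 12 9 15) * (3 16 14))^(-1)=((3 12 9 15 16 14))^(-1)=(3 14 16 15 9 12)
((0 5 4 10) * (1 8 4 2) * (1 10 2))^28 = ((0 5 1 8 4 2 10))^28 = (10)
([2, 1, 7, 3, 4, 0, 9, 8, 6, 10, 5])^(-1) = [5, 1, 0, 3, 4, 10, 8, 2, 7, 6, 9]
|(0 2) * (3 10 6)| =|(0 2)(3 10 6)| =6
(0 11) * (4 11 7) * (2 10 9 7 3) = (0 3 2 10 9 7 4 11) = [3, 1, 10, 2, 11, 5, 6, 4, 8, 7, 9, 0]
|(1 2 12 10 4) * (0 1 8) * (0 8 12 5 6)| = 15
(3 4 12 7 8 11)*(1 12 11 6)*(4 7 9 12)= (1 4 11 3 7 8 6)(9 12)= [0, 4, 2, 7, 11, 5, 1, 8, 6, 12, 10, 3, 9]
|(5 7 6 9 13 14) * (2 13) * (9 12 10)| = 9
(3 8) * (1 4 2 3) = [0, 4, 3, 8, 2, 5, 6, 7, 1] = (1 4 2 3 8)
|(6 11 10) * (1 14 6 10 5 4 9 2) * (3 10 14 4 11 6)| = |(1 4 9 2)(3 10 14)(5 11)| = 12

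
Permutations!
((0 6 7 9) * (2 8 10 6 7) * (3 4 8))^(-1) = ((0 7 9)(2 3 4 8 10 6))^(-1) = (0 9 7)(2 6 10 8 4 3)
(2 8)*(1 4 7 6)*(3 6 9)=(1 4 7 9 3 6)(2 8)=[0, 4, 8, 6, 7, 5, 1, 9, 2, 3]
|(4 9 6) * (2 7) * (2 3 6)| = |(2 7 3 6 4 9)| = 6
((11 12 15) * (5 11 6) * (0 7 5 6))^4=(0 12 5)(7 15 11)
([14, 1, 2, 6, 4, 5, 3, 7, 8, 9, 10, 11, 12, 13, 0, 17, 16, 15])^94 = (17)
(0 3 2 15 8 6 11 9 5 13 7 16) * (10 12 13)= (0 3 2 15 8 6 11 9 5 10 12 13 7 16)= [3, 1, 15, 2, 4, 10, 11, 16, 6, 5, 12, 9, 13, 7, 14, 8, 0]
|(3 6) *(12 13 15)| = |(3 6)(12 13 15)| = 6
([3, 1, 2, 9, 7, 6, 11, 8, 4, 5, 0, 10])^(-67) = [5, 1, 2, 6, 8, 10, 0, 4, 7, 11, 9, 3]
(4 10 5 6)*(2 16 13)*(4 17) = (2 16 13)(4 10 5 6 17) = [0, 1, 16, 3, 10, 6, 17, 7, 8, 9, 5, 11, 12, 2, 14, 15, 13, 4]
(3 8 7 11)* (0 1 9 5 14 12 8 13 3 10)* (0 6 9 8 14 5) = [1, 8, 2, 13, 4, 5, 9, 11, 7, 0, 6, 10, 14, 3, 12] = (0 1 8 7 11 10 6 9)(3 13)(12 14)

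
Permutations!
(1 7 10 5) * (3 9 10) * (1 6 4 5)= [0, 7, 2, 9, 5, 6, 4, 3, 8, 10, 1]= (1 7 3 9 10)(4 5 6)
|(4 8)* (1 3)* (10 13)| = 2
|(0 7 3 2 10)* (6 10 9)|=|(0 7 3 2 9 6 10)|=7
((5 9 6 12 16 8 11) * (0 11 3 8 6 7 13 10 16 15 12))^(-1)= ((0 11 5 9 7 13 10 16 6)(3 8)(12 15))^(-1)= (0 6 16 10 13 7 9 5 11)(3 8)(12 15)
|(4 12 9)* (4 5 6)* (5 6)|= 4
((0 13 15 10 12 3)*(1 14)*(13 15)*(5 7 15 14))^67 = (0 7 3 5 12 1 10 14 15) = ((0 14 1 5 7 15 10 12 3))^67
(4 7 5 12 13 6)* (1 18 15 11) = (1 18 15 11)(4 7 5 12 13 6) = [0, 18, 2, 3, 7, 12, 4, 5, 8, 9, 10, 1, 13, 6, 14, 11, 16, 17, 15]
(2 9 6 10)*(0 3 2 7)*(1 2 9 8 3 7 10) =(10)(0 7)(1 2 8 3 9 6) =[7, 2, 8, 9, 4, 5, 1, 0, 3, 6, 10]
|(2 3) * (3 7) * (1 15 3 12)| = 6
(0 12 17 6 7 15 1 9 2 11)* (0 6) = (0 12 17)(1 9 2 11 6 7 15) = [12, 9, 11, 3, 4, 5, 7, 15, 8, 2, 10, 6, 17, 13, 14, 1, 16, 0]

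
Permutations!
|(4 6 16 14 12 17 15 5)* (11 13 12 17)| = |(4 6 16 14 17 15 5)(11 13 12)| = 21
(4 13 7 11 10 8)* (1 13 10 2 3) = (1 13 7 11 2 3)(4 10 8) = [0, 13, 3, 1, 10, 5, 6, 11, 4, 9, 8, 2, 12, 7]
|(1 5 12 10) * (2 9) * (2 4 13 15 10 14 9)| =|(1 5 12 14 9 4 13 15 10)| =9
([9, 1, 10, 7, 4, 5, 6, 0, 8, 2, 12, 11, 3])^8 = (0 9 2 10 12 3 7)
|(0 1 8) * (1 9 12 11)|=6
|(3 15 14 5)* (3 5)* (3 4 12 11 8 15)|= |(4 12 11 8 15 14)|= 6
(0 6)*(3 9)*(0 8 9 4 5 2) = (0 6 8 9 3 4 5 2) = [6, 1, 0, 4, 5, 2, 8, 7, 9, 3]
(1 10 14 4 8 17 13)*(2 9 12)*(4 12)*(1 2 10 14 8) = [0, 14, 9, 3, 1, 5, 6, 7, 17, 4, 8, 11, 10, 2, 12, 15, 16, 13] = (1 14 12 10 8 17 13 2 9 4)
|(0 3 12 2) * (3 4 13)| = 6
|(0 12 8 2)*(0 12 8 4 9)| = |(0 8 2 12 4 9)| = 6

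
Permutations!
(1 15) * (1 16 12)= (1 15 16 12)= [0, 15, 2, 3, 4, 5, 6, 7, 8, 9, 10, 11, 1, 13, 14, 16, 12]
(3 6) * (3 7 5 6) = [0, 1, 2, 3, 4, 6, 7, 5] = (5 6 7)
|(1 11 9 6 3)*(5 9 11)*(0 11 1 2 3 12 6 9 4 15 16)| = 14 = |(0 11 1 5 4 15 16)(2 3)(6 12)|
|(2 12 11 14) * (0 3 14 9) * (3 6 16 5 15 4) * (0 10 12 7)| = 20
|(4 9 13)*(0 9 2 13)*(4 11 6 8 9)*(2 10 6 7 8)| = |(0 4 10 6 2 13 11 7 8 9)| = 10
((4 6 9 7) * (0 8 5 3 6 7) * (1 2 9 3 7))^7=((0 8 5 7 4 1 2 9)(3 6))^7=(0 9 2 1 4 7 5 8)(3 6)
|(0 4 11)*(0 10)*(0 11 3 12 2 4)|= |(2 4 3 12)(10 11)|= 4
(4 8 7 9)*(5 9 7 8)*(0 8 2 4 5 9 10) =(0 8 2 4 9 5 10) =[8, 1, 4, 3, 9, 10, 6, 7, 2, 5, 0]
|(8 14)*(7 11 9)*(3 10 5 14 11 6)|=9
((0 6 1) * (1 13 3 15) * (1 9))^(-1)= (0 1 9 15 3 13 6)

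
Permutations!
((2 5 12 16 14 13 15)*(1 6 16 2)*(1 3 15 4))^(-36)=((1 6 16 14 13 4)(2 5 12)(3 15))^(-36)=(16)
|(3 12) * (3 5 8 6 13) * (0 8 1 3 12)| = 8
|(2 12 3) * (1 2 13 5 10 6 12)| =6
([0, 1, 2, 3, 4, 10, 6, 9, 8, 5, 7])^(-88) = [0, 1, 2, 3, 4, 5, 6, 7, 8, 9, 10]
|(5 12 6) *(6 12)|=2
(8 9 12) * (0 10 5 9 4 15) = (0 10 5 9 12 8 4 15) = [10, 1, 2, 3, 15, 9, 6, 7, 4, 12, 5, 11, 8, 13, 14, 0]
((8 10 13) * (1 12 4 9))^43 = ((1 12 4 9)(8 10 13))^43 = (1 9 4 12)(8 10 13)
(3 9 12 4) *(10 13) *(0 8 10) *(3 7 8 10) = (0 10 13)(3 9 12 4 7 8) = [10, 1, 2, 9, 7, 5, 6, 8, 3, 12, 13, 11, 4, 0]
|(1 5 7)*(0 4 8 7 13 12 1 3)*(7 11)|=|(0 4 8 11 7 3)(1 5 13 12)|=12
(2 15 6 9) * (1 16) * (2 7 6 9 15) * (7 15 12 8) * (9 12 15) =[0, 16, 2, 3, 4, 5, 15, 6, 7, 9, 10, 11, 8, 13, 14, 12, 1] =(1 16)(6 15 12 8 7)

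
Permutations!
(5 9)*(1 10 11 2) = (1 10 11 2)(5 9) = [0, 10, 1, 3, 4, 9, 6, 7, 8, 5, 11, 2]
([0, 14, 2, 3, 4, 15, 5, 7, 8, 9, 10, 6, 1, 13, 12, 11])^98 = [0, 12, 2, 3, 4, 11, 15, 7, 8, 9, 10, 5, 14, 13, 1, 6]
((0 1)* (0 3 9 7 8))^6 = ((0 1 3 9 7 8))^6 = (9)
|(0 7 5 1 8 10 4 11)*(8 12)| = |(0 7 5 1 12 8 10 4 11)| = 9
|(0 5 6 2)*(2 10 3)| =|(0 5 6 10 3 2)| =6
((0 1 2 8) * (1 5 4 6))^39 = (0 1 5 2 4 8 6)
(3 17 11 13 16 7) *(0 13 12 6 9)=(0 13 16 7 3 17 11 12 6 9)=[13, 1, 2, 17, 4, 5, 9, 3, 8, 0, 10, 12, 6, 16, 14, 15, 7, 11]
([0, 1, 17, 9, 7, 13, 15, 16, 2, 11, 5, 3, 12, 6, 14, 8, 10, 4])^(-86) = (2 4 16 5 6 8 17 7 10 13 15)(3 9 11)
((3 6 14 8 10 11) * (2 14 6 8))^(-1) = ((2 14)(3 8 10 11))^(-1) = (2 14)(3 11 10 8)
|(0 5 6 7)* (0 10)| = 5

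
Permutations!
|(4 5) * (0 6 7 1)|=|(0 6 7 1)(4 5)|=4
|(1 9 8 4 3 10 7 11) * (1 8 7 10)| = 7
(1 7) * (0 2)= (0 2)(1 7)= [2, 7, 0, 3, 4, 5, 6, 1]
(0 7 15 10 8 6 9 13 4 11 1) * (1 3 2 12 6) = (0 7 15 10 8 1)(2 12 6 9 13 4 11 3) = [7, 0, 12, 2, 11, 5, 9, 15, 1, 13, 8, 3, 6, 4, 14, 10]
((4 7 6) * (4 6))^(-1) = (4 7)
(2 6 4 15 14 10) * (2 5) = [0, 1, 6, 3, 15, 2, 4, 7, 8, 9, 5, 11, 12, 13, 10, 14] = (2 6 4 15 14 10 5)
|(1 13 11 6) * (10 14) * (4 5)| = 4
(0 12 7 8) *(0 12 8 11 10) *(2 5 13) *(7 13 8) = (0 7 11 10)(2 5 8 12 13) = [7, 1, 5, 3, 4, 8, 6, 11, 12, 9, 0, 10, 13, 2]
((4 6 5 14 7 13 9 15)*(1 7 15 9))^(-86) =(1 7 13)(4 15 14 5 6)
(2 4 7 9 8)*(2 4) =(4 7 9 8) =[0, 1, 2, 3, 7, 5, 6, 9, 4, 8]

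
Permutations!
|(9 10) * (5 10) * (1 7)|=6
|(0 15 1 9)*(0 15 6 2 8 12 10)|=|(0 6 2 8 12 10)(1 9 15)|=6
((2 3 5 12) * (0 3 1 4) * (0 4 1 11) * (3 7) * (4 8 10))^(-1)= ((0 7 3 5 12 2 11)(4 8 10))^(-1)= (0 11 2 12 5 3 7)(4 10 8)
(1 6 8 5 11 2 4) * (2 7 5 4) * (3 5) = (1 6 8 4)(3 5 11 7) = [0, 6, 2, 5, 1, 11, 8, 3, 4, 9, 10, 7]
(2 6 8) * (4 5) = [0, 1, 6, 3, 5, 4, 8, 7, 2] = (2 6 8)(4 5)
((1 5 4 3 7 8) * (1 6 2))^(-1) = (1 2 6 8 7 3 4 5)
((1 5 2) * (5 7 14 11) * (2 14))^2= (1 2 7)(5 11 14)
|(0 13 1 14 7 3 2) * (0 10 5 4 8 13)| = 10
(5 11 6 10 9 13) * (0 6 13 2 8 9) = (0 6 10)(2 8 9)(5 11 13) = [6, 1, 8, 3, 4, 11, 10, 7, 9, 2, 0, 13, 12, 5]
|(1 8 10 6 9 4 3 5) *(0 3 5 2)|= 21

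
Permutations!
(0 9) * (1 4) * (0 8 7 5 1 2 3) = (0 9 8 7 5 1 4 2 3) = [9, 4, 3, 0, 2, 1, 6, 5, 7, 8]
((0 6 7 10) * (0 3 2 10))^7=((0 6 7)(2 10 3))^7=(0 6 7)(2 10 3)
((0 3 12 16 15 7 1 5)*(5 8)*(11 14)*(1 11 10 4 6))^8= (0 10 12 6 15 8 11)(1 7 5 14 3 4 16)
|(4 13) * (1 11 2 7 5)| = |(1 11 2 7 5)(4 13)| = 10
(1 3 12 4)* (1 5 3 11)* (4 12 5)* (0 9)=[9, 11, 2, 5, 4, 3, 6, 7, 8, 0, 10, 1, 12]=(12)(0 9)(1 11)(3 5)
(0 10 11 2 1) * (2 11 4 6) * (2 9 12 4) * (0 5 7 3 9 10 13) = (0 13)(1 5 7 3 9 12 4 6 10 2) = [13, 5, 1, 9, 6, 7, 10, 3, 8, 12, 2, 11, 4, 0]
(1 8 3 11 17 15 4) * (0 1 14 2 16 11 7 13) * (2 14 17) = (0 1 8 3 7 13)(2 16 11)(4 17 15) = [1, 8, 16, 7, 17, 5, 6, 13, 3, 9, 10, 2, 12, 0, 14, 4, 11, 15]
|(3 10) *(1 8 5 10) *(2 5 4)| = 7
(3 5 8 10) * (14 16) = (3 5 8 10)(14 16) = [0, 1, 2, 5, 4, 8, 6, 7, 10, 9, 3, 11, 12, 13, 16, 15, 14]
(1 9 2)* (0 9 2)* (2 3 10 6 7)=(0 9)(1 3 10 6 7 2)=[9, 3, 1, 10, 4, 5, 7, 2, 8, 0, 6]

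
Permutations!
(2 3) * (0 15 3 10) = [15, 1, 10, 2, 4, 5, 6, 7, 8, 9, 0, 11, 12, 13, 14, 3] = (0 15 3 2 10)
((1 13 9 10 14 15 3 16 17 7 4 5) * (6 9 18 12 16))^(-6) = (1 12 7)(4 13 16)(5 18 17)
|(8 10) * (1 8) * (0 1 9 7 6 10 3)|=|(0 1 8 3)(6 10 9 7)|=4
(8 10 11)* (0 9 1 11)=(0 9 1 11 8 10)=[9, 11, 2, 3, 4, 5, 6, 7, 10, 1, 0, 8]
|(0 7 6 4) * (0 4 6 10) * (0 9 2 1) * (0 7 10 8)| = |(0 10 9 2 1 7 8)| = 7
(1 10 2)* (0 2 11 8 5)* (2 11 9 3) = (0 11 8 5)(1 10 9 3 2) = [11, 10, 1, 2, 4, 0, 6, 7, 5, 3, 9, 8]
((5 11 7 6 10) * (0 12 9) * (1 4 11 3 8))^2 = ((0 12 9)(1 4 11 7 6 10 5 3 8))^2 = (0 9 12)(1 11 6 5 8 4 7 10 3)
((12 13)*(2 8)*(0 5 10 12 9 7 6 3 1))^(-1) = ((0 5 10 12 13 9 7 6 3 1)(2 8))^(-1) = (0 1 3 6 7 9 13 12 10 5)(2 8)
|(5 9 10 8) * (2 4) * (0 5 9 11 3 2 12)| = |(0 5 11 3 2 4 12)(8 9 10)| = 21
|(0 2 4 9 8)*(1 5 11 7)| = |(0 2 4 9 8)(1 5 11 7)| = 20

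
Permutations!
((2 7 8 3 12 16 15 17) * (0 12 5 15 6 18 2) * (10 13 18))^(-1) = ((0 12 16 6 10 13 18 2 7 8 3 5 15 17))^(-1) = (0 17 15 5 3 8 7 2 18 13 10 6 16 12)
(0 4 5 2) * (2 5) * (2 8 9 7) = (0 4 8 9 7 2) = [4, 1, 0, 3, 8, 5, 6, 2, 9, 7]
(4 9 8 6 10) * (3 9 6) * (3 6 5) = (3 9 8 6 10 4 5) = [0, 1, 2, 9, 5, 3, 10, 7, 6, 8, 4]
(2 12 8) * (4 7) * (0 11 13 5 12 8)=(0 11 13 5 12)(2 8)(4 7)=[11, 1, 8, 3, 7, 12, 6, 4, 2, 9, 10, 13, 0, 5]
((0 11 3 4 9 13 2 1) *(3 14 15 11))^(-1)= ((0 3 4 9 13 2 1)(11 14 15))^(-1)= (0 1 2 13 9 4 3)(11 15 14)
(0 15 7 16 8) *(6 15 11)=(0 11 6 15 7 16 8)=[11, 1, 2, 3, 4, 5, 15, 16, 0, 9, 10, 6, 12, 13, 14, 7, 8]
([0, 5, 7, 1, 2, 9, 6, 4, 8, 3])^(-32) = (9)(2 7 4)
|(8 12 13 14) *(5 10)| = |(5 10)(8 12 13 14)| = 4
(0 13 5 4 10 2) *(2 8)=(0 13 5 4 10 8 2)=[13, 1, 0, 3, 10, 4, 6, 7, 2, 9, 8, 11, 12, 5]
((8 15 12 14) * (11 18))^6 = (18)(8 12)(14 15)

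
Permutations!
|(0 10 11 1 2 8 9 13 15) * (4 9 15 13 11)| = |(0 10 4 9 11 1 2 8 15)| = 9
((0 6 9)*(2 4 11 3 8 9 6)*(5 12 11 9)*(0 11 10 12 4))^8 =((0 2)(3 8 5 4 9 11)(10 12))^8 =(12)(3 5 9)(4 11 8)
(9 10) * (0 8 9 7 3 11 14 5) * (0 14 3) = [8, 1, 2, 11, 4, 14, 6, 0, 9, 10, 7, 3, 12, 13, 5] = (0 8 9 10 7)(3 11)(5 14)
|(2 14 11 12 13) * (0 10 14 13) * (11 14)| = 4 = |(14)(0 10 11 12)(2 13)|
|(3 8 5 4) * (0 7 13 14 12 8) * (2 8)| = 10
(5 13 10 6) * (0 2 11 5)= [2, 1, 11, 3, 4, 13, 0, 7, 8, 9, 6, 5, 12, 10]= (0 2 11 5 13 10 6)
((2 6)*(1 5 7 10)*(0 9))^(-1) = ((0 9)(1 5 7 10)(2 6))^(-1) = (0 9)(1 10 7 5)(2 6)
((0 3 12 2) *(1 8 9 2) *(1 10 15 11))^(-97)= (0 10 1 2 12 11 9 3 15 8)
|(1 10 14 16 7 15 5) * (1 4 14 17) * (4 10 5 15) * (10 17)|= 12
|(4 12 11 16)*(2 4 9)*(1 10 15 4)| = 9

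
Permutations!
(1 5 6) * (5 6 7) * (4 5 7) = [0, 6, 2, 3, 5, 4, 1, 7] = (7)(1 6)(4 5)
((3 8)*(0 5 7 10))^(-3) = ((0 5 7 10)(3 8))^(-3) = (0 5 7 10)(3 8)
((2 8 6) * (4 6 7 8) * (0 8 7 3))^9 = ((0 8 3)(2 4 6))^9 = (8)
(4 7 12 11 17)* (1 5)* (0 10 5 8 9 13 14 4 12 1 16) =[10, 8, 2, 3, 7, 16, 6, 1, 9, 13, 5, 17, 11, 14, 4, 15, 0, 12] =(0 10 5 16)(1 8 9 13 14 4 7)(11 17 12)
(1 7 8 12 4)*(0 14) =(0 14)(1 7 8 12 4) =[14, 7, 2, 3, 1, 5, 6, 8, 12, 9, 10, 11, 4, 13, 0]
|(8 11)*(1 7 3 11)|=|(1 7 3 11 8)|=5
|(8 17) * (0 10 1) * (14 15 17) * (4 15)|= 15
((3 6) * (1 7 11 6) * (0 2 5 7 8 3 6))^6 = ((0 2 5 7 11)(1 8 3))^6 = (0 2 5 7 11)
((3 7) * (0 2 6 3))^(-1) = (0 7 3 6 2)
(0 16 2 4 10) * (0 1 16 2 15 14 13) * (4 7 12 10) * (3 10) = (0 2 7 12 3 10 1 16 15 14 13) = [2, 16, 7, 10, 4, 5, 6, 12, 8, 9, 1, 11, 3, 0, 13, 14, 15]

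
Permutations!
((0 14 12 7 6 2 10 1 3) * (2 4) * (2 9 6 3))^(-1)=(0 3 7 12 14)(1 10 2)(4 6 9)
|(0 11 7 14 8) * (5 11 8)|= |(0 8)(5 11 7 14)|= 4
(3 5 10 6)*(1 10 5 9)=(1 10 6 3 9)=[0, 10, 2, 9, 4, 5, 3, 7, 8, 1, 6]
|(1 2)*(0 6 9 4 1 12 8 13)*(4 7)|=10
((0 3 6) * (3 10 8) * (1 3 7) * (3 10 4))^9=((0 4 3 6)(1 10 8 7))^9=(0 4 3 6)(1 10 8 7)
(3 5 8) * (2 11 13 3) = (2 11 13 3 5 8) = [0, 1, 11, 5, 4, 8, 6, 7, 2, 9, 10, 13, 12, 3]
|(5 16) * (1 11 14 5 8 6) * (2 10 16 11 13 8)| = |(1 13 8 6)(2 10 16)(5 11 14)| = 12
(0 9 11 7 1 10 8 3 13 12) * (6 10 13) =(0 9 11 7 1 13 12)(3 6 10 8) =[9, 13, 2, 6, 4, 5, 10, 1, 3, 11, 8, 7, 0, 12]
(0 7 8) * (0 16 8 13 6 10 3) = (0 7 13 6 10 3)(8 16) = [7, 1, 2, 0, 4, 5, 10, 13, 16, 9, 3, 11, 12, 6, 14, 15, 8]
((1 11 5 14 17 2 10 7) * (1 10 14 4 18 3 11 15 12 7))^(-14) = (1 15 12 7 10)(2 14 17)(3 11 5 4 18)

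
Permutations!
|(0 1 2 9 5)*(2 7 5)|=|(0 1 7 5)(2 9)|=4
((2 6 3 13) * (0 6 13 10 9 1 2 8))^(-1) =((0 6 3 10 9 1 2 13 8))^(-1) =(0 8 13 2 1 9 10 3 6)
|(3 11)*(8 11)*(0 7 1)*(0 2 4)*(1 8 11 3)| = 8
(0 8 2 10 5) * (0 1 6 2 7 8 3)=(0 3)(1 6 2 10 5)(7 8)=[3, 6, 10, 0, 4, 1, 2, 8, 7, 9, 5]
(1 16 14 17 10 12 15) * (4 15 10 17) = (17)(1 16 14 4 15)(10 12) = [0, 16, 2, 3, 15, 5, 6, 7, 8, 9, 12, 11, 10, 13, 4, 1, 14, 17]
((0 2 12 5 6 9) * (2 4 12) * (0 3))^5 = (0 9 5 4 3 6 12)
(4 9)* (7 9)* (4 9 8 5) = (9)(4 7 8 5) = [0, 1, 2, 3, 7, 4, 6, 8, 5, 9]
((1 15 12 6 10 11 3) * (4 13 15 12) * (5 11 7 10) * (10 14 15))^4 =((1 12 6 5 11 3)(4 13 10 7 14 15))^4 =(1 11 6)(3 5 12)(4 14 10)(7 13 15)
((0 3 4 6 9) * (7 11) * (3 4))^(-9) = (0 9 6 4)(7 11)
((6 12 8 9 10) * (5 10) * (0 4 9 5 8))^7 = (0 12 6 10 5 8 9 4)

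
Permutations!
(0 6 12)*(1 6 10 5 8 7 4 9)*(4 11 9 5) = (0 10 4 5 8 7 11 9 1 6 12) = [10, 6, 2, 3, 5, 8, 12, 11, 7, 1, 4, 9, 0]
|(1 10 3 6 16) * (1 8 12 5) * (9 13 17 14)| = 8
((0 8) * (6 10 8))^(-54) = ((0 6 10 8))^(-54) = (0 10)(6 8)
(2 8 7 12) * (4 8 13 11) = (2 13 11 4 8 7 12) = [0, 1, 13, 3, 8, 5, 6, 12, 7, 9, 10, 4, 2, 11]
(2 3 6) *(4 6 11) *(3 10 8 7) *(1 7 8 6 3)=(1 7)(2 10 6)(3 11 4)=[0, 7, 10, 11, 3, 5, 2, 1, 8, 9, 6, 4]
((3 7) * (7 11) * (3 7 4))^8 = ((3 11 4))^8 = (3 4 11)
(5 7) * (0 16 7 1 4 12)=[16, 4, 2, 3, 12, 1, 6, 5, 8, 9, 10, 11, 0, 13, 14, 15, 7]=(0 16 7 5 1 4 12)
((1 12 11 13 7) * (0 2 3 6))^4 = (1 7 13 11 12)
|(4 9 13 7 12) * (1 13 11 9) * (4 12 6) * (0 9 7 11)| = 6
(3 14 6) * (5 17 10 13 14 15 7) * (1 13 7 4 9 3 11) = [0, 13, 2, 15, 9, 17, 11, 5, 8, 3, 7, 1, 12, 14, 6, 4, 16, 10] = (1 13 14 6 11)(3 15 4 9)(5 17 10 7)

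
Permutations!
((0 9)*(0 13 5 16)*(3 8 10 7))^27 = ((0 9 13 5 16)(3 8 10 7))^27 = (0 13 16 9 5)(3 7 10 8)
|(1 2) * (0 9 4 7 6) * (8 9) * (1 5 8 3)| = |(0 3 1 2 5 8 9 4 7 6)| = 10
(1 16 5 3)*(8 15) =[0, 16, 2, 1, 4, 3, 6, 7, 15, 9, 10, 11, 12, 13, 14, 8, 5] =(1 16 5 3)(8 15)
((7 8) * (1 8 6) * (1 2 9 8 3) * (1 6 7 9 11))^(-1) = ((1 3 6 2 11)(8 9))^(-1) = (1 11 2 6 3)(8 9)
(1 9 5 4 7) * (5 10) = (1 9 10 5 4 7) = [0, 9, 2, 3, 7, 4, 6, 1, 8, 10, 5]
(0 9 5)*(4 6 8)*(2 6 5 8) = (0 9 8 4 5)(2 6) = [9, 1, 6, 3, 5, 0, 2, 7, 4, 8]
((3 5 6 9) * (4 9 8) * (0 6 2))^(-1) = (0 2 5 3 9 4 8 6)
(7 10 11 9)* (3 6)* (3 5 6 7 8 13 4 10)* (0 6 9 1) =(0 6 5 9 8 13 4 10 11 1)(3 7) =[6, 0, 2, 7, 10, 9, 5, 3, 13, 8, 11, 1, 12, 4]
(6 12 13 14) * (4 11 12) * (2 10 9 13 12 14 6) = [0, 1, 10, 3, 11, 5, 4, 7, 8, 13, 9, 14, 12, 6, 2] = (2 10 9 13 6 4 11 14)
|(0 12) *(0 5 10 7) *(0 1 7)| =4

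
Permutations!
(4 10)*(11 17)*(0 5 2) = (0 5 2)(4 10)(11 17) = [5, 1, 0, 3, 10, 2, 6, 7, 8, 9, 4, 17, 12, 13, 14, 15, 16, 11]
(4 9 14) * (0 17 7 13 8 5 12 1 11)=(0 17 7 13 8 5 12 1 11)(4 9 14)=[17, 11, 2, 3, 9, 12, 6, 13, 5, 14, 10, 0, 1, 8, 4, 15, 16, 7]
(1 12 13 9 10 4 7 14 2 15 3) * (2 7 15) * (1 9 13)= (1 12)(3 9 10 4 15)(7 14)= [0, 12, 2, 9, 15, 5, 6, 14, 8, 10, 4, 11, 1, 13, 7, 3]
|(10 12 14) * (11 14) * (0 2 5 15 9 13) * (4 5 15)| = |(0 2 15 9 13)(4 5)(10 12 11 14)| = 20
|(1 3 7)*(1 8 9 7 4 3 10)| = 6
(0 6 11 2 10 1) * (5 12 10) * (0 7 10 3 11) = [6, 7, 5, 11, 4, 12, 0, 10, 8, 9, 1, 2, 3] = (0 6)(1 7 10)(2 5 12 3 11)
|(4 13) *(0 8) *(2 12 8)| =|(0 2 12 8)(4 13)| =4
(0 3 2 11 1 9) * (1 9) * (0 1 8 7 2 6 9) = (0 3 6 9 1 8 7 2 11) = [3, 8, 11, 6, 4, 5, 9, 2, 7, 1, 10, 0]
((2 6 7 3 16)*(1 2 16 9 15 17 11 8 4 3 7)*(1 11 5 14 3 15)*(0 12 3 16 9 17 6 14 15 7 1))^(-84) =((0 12 3 17 5 15 6 11 8 4 7 1 2 14 16 9))^(-84) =(0 2 8 5)(1 11 17 9)(3 16 7 6)(4 15 12 14)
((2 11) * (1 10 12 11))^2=((1 10 12 11 2))^2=(1 12 2 10 11)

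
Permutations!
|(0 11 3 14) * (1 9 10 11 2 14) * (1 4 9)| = |(0 2 14)(3 4 9 10 11)| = 15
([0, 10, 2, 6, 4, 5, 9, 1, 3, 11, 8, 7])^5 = (1 9 8 7 6 10 11 3)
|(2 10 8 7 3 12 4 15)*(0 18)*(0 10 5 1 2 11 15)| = 24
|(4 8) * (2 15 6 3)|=4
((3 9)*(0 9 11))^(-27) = ((0 9 3 11))^(-27) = (0 9 3 11)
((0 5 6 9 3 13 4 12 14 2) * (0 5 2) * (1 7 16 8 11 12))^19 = (0 9 1 11 2 3 7 12 5 13 16 14 6 4 8) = ((0 2 5 6 9 3 13 4 1 7 16 8 11 12 14))^19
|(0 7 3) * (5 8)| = 6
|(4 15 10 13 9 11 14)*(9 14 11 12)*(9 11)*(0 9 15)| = 9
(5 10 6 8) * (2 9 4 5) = (2 9 4 5 10 6 8) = [0, 1, 9, 3, 5, 10, 8, 7, 2, 4, 6]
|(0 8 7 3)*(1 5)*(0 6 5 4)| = 8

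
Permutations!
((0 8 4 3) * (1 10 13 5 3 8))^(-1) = ((0 1 10 13 5 3)(4 8))^(-1) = (0 3 5 13 10 1)(4 8)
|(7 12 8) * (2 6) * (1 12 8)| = 2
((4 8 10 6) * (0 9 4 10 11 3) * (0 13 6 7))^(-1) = (0 7 10 6 13 3 11 8 4 9)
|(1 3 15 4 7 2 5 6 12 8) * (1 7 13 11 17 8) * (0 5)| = 14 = |(0 5 6 12 1 3 15 4 13 11 17 8 7 2)|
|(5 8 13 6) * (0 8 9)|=6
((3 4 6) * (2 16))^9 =((2 16)(3 4 6))^9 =(2 16)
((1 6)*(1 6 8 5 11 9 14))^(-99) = ((1 8 5 11 9 14))^(-99) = (1 11)(5 14)(8 9)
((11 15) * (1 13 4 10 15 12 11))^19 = ((1 13 4 10 15)(11 12))^19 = (1 15 10 4 13)(11 12)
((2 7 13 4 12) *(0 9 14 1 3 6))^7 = ((0 9 14 1 3 6)(2 7 13 4 12))^7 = (0 9 14 1 3 6)(2 13 12 7 4)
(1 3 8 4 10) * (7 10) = (1 3 8 4 7 10) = [0, 3, 2, 8, 7, 5, 6, 10, 4, 9, 1]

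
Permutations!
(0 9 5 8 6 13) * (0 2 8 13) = [9, 1, 8, 3, 4, 13, 0, 7, 6, 5, 10, 11, 12, 2] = (0 9 5 13 2 8 6)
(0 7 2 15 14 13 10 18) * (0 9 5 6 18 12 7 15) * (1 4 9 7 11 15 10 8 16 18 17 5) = (0 10 12 11 15 14 13 8 16 18 7 2)(1 4 9)(5 6 17) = [10, 4, 0, 3, 9, 6, 17, 2, 16, 1, 12, 15, 11, 8, 13, 14, 18, 5, 7]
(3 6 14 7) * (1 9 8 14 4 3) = [0, 9, 2, 6, 3, 5, 4, 1, 14, 8, 10, 11, 12, 13, 7] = (1 9 8 14 7)(3 6 4)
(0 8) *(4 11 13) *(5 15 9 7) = [8, 1, 2, 3, 11, 15, 6, 5, 0, 7, 10, 13, 12, 4, 14, 9] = (0 8)(4 11 13)(5 15 9 7)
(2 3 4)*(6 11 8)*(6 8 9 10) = (2 3 4)(6 11 9 10) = [0, 1, 3, 4, 2, 5, 11, 7, 8, 10, 6, 9]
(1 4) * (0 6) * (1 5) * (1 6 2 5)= (0 2 5 6)(1 4)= [2, 4, 5, 3, 1, 6, 0]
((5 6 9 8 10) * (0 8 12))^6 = (0 12 9 6 5 10 8) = ((0 8 10 5 6 9 12))^6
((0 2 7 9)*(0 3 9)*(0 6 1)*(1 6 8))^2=(9)(0 7 1 2 8)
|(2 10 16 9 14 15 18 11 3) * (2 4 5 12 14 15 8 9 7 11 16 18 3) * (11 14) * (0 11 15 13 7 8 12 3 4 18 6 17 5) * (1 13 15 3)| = |(0 11 2 10 6 17 5 1 13 7 14 12 3 18 16 8 9 15 4)| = 19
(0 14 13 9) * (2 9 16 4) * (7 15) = (0 14 13 16 4 2 9)(7 15) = [14, 1, 9, 3, 2, 5, 6, 15, 8, 0, 10, 11, 12, 16, 13, 7, 4]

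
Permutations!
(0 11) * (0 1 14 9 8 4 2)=(0 11 1 14 9 8 4 2)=[11, 14, 0, 3, 2, 5, 6, 7, 4, 8, 10, 1, 12, 13, 9]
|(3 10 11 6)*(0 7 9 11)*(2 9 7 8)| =|(0 8 2 9 11 6 3 10)| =8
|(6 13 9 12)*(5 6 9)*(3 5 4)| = 10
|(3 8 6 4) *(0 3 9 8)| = |(0 3)(4 9 8 6)| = 4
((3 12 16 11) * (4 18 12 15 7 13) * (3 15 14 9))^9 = (4 18 12 16 11 15 7 13)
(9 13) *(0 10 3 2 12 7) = (0 10 3 2 12 7)(9 13) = [10, 1, 12, 2, 4, 5, 6, 0, 8, 13, 3, 11, 7, 9]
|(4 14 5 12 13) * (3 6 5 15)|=|(3 6 5 12 13 4 14 15)|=8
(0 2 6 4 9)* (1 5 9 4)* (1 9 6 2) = (0 1 5 6 9) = [1, 5, 2, 3, 4, 6, 9, 7, 8, 0]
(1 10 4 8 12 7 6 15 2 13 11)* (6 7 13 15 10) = (1 6 10 4 8 12 13 11)(2 15) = [0, 6, 15, 3, 8, 5, 10, 7, 12, 9, 4, 1, 13, 11, 14, 2]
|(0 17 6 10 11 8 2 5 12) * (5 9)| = 10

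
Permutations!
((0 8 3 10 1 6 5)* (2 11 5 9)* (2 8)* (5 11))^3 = (11)(1 8)(3 6)(9 10)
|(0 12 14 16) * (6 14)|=|(0 12 6 14 16)|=5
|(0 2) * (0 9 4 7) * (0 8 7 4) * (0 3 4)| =10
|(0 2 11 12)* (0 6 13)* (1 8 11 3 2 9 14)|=|(0 9 14 1 8 11 12 6 13)(2 3)|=18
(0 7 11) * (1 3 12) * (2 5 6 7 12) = [12, 3, 5, 2, 4, 6, 7, 11, 8, 9, 10, 0, 1] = (0 12 1 3 2 5 6 7 11)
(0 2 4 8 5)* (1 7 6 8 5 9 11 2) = (0 1 7 6 8 9 11 2 4 5) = [1, 7, 4, 3, 5, 0, 8, 6, 9, 11, 10, 2]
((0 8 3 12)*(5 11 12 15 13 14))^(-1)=((0 8 3 15 13 14 5 11 12))^(-1)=(0 12 11 5 14 13 15 3 8)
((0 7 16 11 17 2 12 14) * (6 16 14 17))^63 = ((0 7 14)(2 12 17)(6 16 11))^63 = (17)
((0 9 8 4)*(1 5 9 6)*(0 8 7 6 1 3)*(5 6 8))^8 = ((0 1 6 3)(4 5 9 7 8))^8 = (4 7 5 8 9)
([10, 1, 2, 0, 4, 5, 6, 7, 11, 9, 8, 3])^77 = [8, 1, 2, 10, 4, 5, 6, 7, 3, 9, 11, 0]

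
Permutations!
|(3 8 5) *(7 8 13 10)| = |(3 13 10 7 8 5)| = 6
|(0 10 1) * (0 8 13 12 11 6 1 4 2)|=12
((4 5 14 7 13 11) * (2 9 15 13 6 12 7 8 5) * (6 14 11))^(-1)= (2 4 11 5 8 14 7 12 6 13 15 9)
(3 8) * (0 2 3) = (0 2 3 8) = [2, 1, 3, 8, 4, 5, 6, 7, 0]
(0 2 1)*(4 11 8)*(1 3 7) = (0 2 3 7 1)(4 11 8) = [2, 0, 3, 7, 11, 5, 6, 1, 4, 9, 10, 8]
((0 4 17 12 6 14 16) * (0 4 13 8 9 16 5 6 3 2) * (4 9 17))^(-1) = ((0 13 8 17 12 3 2)(5 6 14)(9 16))^(-1) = (0 2 3 12 17 8 13)(5 14 6)(9 16)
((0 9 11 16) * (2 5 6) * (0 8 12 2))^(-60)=(0 16 2)(5 9 8)(6 11 12)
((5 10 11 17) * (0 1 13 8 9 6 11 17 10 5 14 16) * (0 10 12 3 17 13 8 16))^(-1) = ((0 1 8 9 6 11 12 3 17 14)(10 13 16))^(-1) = (0 14 17 3 12 11 6 9 8 1)(10 16 13)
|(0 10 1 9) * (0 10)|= |(1 9 10)|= 3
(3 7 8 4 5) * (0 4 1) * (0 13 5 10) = (0 4 10)(1 13 5 3 7 8) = [4, 13, 2, 7, 10, 3, 6, 8, 1, 9, 0, 11, 12, 5]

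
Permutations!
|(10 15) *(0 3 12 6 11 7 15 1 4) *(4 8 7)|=30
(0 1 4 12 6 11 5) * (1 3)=(0 3 1 4 12 6 11 5)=[3, 4, 2, 1, 12, 0, 11, 7, 8, 9, 10, 5, 6]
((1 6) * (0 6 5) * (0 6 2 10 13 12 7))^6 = ((0 2 10 13 12 7)(1 5 6))^6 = (13)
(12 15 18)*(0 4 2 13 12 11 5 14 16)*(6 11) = (0 4 2 13 12 15 18 6 11 5 14 16) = [4, 1, 13, 3, 2, 14, 11, 7, 8, 9, 10, 5, 15, 12, 16, 18, 0, 17, 6]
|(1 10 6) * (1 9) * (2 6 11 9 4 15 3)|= 20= |(1 10 11 9)(2 6 4 15 3)|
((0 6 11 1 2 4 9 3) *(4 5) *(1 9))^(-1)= ((0 6 11 9 3)(1 2 5 4))^(-1)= (0 3 9 11 6)(1 4 5 2)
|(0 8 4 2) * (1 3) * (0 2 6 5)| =10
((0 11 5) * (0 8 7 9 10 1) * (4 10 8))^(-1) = ((0 11 5 4 10 1)(7 9 8))^(-1) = (0 1 10 4 5 11)(7 8 9)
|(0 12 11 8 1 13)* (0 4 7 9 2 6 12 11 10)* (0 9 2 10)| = 10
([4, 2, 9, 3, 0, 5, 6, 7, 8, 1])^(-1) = [4, 9, 1, 3, 0, 5, 6, 7, 8, 2]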